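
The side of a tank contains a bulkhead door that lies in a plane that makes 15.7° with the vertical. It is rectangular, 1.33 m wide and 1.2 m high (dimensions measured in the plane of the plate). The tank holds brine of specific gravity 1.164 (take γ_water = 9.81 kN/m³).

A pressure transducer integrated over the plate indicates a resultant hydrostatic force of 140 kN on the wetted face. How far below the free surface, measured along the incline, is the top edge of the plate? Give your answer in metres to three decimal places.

γ = 1.164 × 9.81 = 11.41884 kN/m³.
A = 1.33 × 1.2 = 1.596 m².
From F = γ·h_c·A, the centroid depth is h_c = 140/(11.41884 × 1.596) = 7.68198 m.
The plate makes 15.7° with the vertical, i.e. θ = 90° − 15.7° = 74.3° to the horizontal. Measuring y along the incline from the free-surface line, vertical depth h = y·sinθ with sinθ = 0.962692.
Along the incline, y_c = h_c/sinθ = 7.68198/0.962692 = 7.97969 m.
The centroid lies 1.2/2 = 0.6 m below the top edge, so the top edge sits at y_top = 7.97969 − 0.6 = 7.37969 m along the incline.

y_top ≈ 7.380 m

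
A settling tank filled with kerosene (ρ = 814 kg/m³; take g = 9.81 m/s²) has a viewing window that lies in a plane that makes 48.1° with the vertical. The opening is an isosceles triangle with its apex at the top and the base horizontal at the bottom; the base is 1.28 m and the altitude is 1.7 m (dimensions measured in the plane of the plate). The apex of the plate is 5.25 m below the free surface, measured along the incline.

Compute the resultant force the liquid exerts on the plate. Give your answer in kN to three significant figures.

F ≈ 37.0 kN

γ = ρg = 814 × 9.81 / 1000 = 7.98534 kN/m³.
The plate makes 48.1° with the vertical, i.e. θ = 90° − 48.1° = 41.9° to the horizontal. Measuring y along the incline from the free-surface line, vertical depth h = y·sinθ with sinθ = 0.667833.
With the apex up, the centroid sits 2h/3 = 2 × 1.7/3 = 1.13333 m below the apex, so y_c = 5.25 + 1.13333 = 6.38333 m and h_c = 6.38333 × 0.667833 = 4.263 m.
A = ½ × 1.28 × 1.7 = 1.088 m².
Resultant F = γ·h_c·A = 7.98534 × 4.263 × 1.088 = 37.0372 kN.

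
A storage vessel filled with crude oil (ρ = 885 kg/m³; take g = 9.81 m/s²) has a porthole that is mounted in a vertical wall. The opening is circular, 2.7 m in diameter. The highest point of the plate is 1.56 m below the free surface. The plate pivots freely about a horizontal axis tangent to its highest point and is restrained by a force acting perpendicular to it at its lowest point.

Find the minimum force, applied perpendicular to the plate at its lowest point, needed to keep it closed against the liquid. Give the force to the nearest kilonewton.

P ≈ 81 kN

γ = ρg = 885 × 9.81 / 1000 = 8.68185 kN/m³.
The centroid is at the centre, 1.35 m below the top of the plate, so the centroid depth is h_c = 1.56 + 1.35 = 2.91 m.
A = π(1.35)² = 5.72555 m².
Resultant F = γ·h_c·A = 8.68185 × 2.91 × 5.72555 = 144.651 kN.
I_c = πr⁴/4 = π × 1.35⁴/4 = 2.6087 m⁴.
Centre of pressure: y_p = y_c + I_c/(y_c·A) = 2.91 + 2.6087/(2.91 × 5.72555) = 2.91 + 0.156572 = 3.06657 m along the plane.
The resultant acts 1.35 + 0.156572 = 1.50657 m (along the plate) below the hinge at the top edge, so the moment about the hinge is M = F × 1.50657 = 144.651 × 1.50657 = 217.927 kN·m.
A normal force at the bottom, 2.7 m from the hinge, must supply this moment: P = 217.927/2.7 = 80.7137 kN.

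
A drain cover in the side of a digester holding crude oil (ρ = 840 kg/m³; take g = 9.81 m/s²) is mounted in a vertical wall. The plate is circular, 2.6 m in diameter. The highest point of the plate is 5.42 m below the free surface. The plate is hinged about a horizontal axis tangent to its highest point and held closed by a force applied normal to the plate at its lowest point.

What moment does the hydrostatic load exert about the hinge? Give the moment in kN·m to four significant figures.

M ≈ 400.7 kN·m

γ = ρg = 840 × 9.81 / 1000 = 8.2404 kN/m³.
The centroid is at the centre, 1.3 m below the top of the plate, so the centroid depth is h_c = 5.42 + 1.3 = 6.72 m.
A = π(1.3)² = 5.30929 m².
Resultant F = γ·h_c·A = 8.2404 × 6.72 × 5.30929 = 294.005 kN.
I_c = πr⁴/4 = π × 1.3⁴/4 = 2.24318 m⁴.
Centre of pressure: y_p = y_c + I_c/(y_c·A) = 6.72 + 2.24318/(6.72 × 5.30929) = 6.72 + 0.0628722 = 6.78287 m along the plane.
The resultant acts 1.3 + 0.0628722 = 1.36287 m (along the plate) below the hinge at the top edge, so the moment about the hinge is M = F × 1.36287 = 294.005 × 1.36287 = 400.691 kN·m.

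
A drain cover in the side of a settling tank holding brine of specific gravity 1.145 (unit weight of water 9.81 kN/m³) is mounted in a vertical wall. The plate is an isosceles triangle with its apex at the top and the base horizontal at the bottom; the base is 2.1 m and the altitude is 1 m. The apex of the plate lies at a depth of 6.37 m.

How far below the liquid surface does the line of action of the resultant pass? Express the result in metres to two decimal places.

γ = 1.145 × 9.81 = 11.23245 kN/m³.
With the apex up, the centroid sits 2h/3 = 2 × 1/3 = 0.666667 m below the apex, so the centroid depth is h_c = 6.37 + 0.666667 = 7.03667 m.
A = ½ × 2.1 × 1 = 1.05 m².
Resultant F = γ·h_c·A = 11.23245 × 7.03667 × 1.05 = 82.991 kN.
I_c = b·h³/36 = 2.1 × 1³/36 = 0.0583333 m⁴.
Centre of pressure: y_p = y_c + I_c/(y_c·A) = 7.03667 + 0.0583333/(7.03667 × 1.05) = 7.03667 + 0.00789514 = 7.04457 m along the plane.

h_p = 7.04 m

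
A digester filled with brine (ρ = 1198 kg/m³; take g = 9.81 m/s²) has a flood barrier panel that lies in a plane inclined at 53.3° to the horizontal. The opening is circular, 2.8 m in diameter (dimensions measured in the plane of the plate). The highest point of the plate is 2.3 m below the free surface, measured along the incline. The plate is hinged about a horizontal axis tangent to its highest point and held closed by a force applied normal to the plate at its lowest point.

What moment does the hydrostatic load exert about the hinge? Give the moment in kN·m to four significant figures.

M ≈ 329.0 kN·m

γ = ρg = 1198 × 9.81 / 1000 = 11.75238 kN/m³.
Let θ = 53.3° be the plate's angle to the horizontal; measure y along the incline from where the plane meets the free surface. Vertical depth h = y·sinθ with sinθ = 0.801776.
The centroid is at the centre, 1.4 m below the top of the plate, so y_c = 2.3 + 1.4 = 3.7 m and h_c = 3.7 × 0.801776 = 2.96657 m.
A = π(1.4)² = 6.15752 m².
Resultant F = γ·h_c·A = 11.75238 × 2.96657 × 6.15752 = 214.677 kN.
I_c = πr⁴/4 = π × 1.4⁴/4 = 3.01719 m⁴.
Centre of pressure: y_p = y_c + I_c/(y_c·A) = 3.7 + 3.01719/(3.7 × 6.15752) = 3.7 + 0.132433 = 3.83243 m along the plane.
The resultant acts 1.4 + 0.132433 = 1.53243 m (along the plate) below the hinge at the top edge, so the moment about the hinge is M = F × 1.53243 = 214.677 × 1.53243 = 328.977 kN·m.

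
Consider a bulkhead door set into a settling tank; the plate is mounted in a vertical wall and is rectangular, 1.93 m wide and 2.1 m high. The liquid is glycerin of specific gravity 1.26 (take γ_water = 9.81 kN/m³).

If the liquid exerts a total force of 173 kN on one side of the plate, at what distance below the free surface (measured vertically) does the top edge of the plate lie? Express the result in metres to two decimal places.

γ = 1.26 × 9.81 = 12.3606 kN/m³.
A = 1.93 × 2.1 = 4.053 m².
From F = γ·h_c·A, the centroid depth is h_c = 173/(12.3606 × 4.053) = 3.45327 m.
The centroid lies 2.1/2 = 1.05 m below the top edge, so the top edge sits at h_top = 3.45327 − 1.05 = 2.40327 m below the surface.

d_top ≈ 2.40 m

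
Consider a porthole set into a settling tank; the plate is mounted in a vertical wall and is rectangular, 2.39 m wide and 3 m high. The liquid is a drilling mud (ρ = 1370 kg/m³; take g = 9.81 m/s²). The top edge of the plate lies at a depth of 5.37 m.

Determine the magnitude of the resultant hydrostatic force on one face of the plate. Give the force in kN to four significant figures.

γ = ρg = 1370 × 9.81 / 1000 = 13.4397 kN/m³.
The centroid lies 3/2 = 1.5 m below the top edge, so the centroid depth is h_c = 5.37 + 1.5 = 6.87 m.
A = 2.39 × 3 = 7.17 m².
Resultant F = γ·h_c·A = 13.4397 × 6.87 × 7.17 = 662.011 kN.

F ≈ 662.0 kN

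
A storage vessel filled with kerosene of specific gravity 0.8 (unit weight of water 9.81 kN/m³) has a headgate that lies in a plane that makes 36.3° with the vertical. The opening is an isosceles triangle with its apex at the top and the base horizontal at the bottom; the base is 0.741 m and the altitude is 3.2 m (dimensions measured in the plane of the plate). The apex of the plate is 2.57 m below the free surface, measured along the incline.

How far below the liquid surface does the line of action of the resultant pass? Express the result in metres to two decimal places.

h_p = 3.89 m

γ = 0.8 × 9.81 = 7.848 kN/m³.
The plate makes 36.3° with the vertical, i.e. θ = 90° − 36.3° = 53.7° to the horizontal. Measuring y along the incline from the free-surface line, vertical depth h = y·sinθ with sinθ = 0.805928.
With the apex up, the centroid sits 2h/3 = 2 × 3.2/3 = 2.13333 m below the apex, so y_c = 2.57 + 2.13333 = 4.70333 m and h_c = 4.70333 × 0.805928 = 3.79055 m.
A = ½ × 0.741 × 3.2 = 1.1856 m².
Resultant F = γ·h_c·A = 7.848 × 3.79055 × 1.1856 = 35.2695 kN.
I_c = b·h³/36 = 0.741 × 3.2³/36 = 0.674475 m⁴.
Centre of pressure: y_p = y_c + I_c/(y_c·A) = 4.70333 + 0.674475/(4.70333 × 1.1856) = 4.70333 + 0.120955 = 4.82429 m along the plane.
Vertically, h_p = y_p·sinθ = 4.82429 × 0.805928 = 3.88803 m.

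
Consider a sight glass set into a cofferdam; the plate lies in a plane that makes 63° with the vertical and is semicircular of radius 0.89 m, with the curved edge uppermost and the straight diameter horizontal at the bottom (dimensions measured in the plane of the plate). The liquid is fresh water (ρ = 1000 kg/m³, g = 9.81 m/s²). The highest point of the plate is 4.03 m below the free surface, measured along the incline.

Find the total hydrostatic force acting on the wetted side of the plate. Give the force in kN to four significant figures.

γ = ρg = 1000 × 9.81 = 9810 N/m³ = 9.81 kN/m³.
The plate makes 63° with the vertical, i.e. θ = 90° − 63° = 27° to the horizontal. Measuring y along the incline from the free-surface line, vertical depth h = y·sinθ with sinθ = 0.453990.
The centroid lies 4r/(3π) = 0.377728 m above the diameter, so r − 4r/(3π) = 0.89 − 0.377728 = 0.512272 m below the topmost point, so y_c = 4.03 + 0.512272 = 4.54227 m and h_c = 4.54227 × 0.453990 = 2.06215 m.
A = πr²/2 = π × 0.89²/2 = 1.24423 m².
Resultant F = γ·h_c·A = 9.81 × 2.06215 × 1.24423 = 25.1704 kN.

F ≈ 25.17 kN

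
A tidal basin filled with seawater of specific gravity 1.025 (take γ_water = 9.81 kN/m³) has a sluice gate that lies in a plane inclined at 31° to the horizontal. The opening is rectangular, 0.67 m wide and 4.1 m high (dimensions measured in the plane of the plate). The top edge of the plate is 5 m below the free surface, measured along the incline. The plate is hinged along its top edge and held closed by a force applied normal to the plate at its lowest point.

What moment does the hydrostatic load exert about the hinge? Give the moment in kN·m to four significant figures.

M ≈ 225.5 kN·m

γ = 1.025 × 9.81 = 10.05525 kN/m³.
Let θ = 31° be the plate's angle to the horizontal; measure y along the incline from where the plane meets the free surface. Vertical depth h = y·sinθ with sinθ = 0.515038.
The centroid lies 4.1/2 = 2.05 m below the top edge, so y_c = 5 + 2.05 = 7.05 m and h_c = 7.05 × 0.515038 = 3.63102 m.
A = 0.67 × 4.1 = 2.747 m².
Resultant F = γ·h_c·A = 10.05525 × 3.63102 × 2.747 = 100.295 kN.
I_c = b·h³/12 = 0.67 × 4.1³/12 = 3.84809 m⁴.
Centre of pressure: y_p = y_c + I_c/(y_c·A) = 7.05 + 3.84809/(7.05 × 2.747) = 7.05 + 0.1987 = 7.2487 m along the plane.
The resultant acts 2.05 + 0.1987 = 2.2487 m (along the plate) below the hinge at the top edge, so the moment about the hinge is M = F × 2.2487 = 100.295 × 2.2487 = 225.533 kN·m.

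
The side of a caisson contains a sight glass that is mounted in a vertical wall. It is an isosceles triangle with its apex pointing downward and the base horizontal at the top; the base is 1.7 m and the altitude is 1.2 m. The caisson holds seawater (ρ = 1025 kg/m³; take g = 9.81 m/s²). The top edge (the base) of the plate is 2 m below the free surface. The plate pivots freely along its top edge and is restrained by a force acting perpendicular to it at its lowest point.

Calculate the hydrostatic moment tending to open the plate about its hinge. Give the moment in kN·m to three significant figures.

γ = ρg = 1025 × 9.81 / 1000 = 10.05525 kN/m³.
With the apex down, the centroid sits h/3 = 1.2/3 = 0.4 m below the base (the top edge), so the centroid depth is h_c = 2 + 0.4 = 2.4 m.
A = ½ × 1.7 × 1.2 = 1.02 m².
Resultant F = γ·h_c·A = 10.05525 × 2.4 × 1.02 = 24.6153 kN.
I_c = b·h³/36 = 1.7 × 1.2³/36 = 0.0816 m⁴.
Centre of pressure: y_p = y_c + I_c/(y_c·A) = 2.4 + 0.0816/(2.4 × 1.02) = 2.4 + 0.0333333 = 2.43333 m along the plane.
The resultant acts 0.4 + 0.0333333 = 0.433333 m (along the plate) below the hinge at the top edge, so the moment about the hinge is M = F × 0.433333 = 24.6153 × 0.433333 = 10.6666 kN·m.

M ≈ 10.7 kN·m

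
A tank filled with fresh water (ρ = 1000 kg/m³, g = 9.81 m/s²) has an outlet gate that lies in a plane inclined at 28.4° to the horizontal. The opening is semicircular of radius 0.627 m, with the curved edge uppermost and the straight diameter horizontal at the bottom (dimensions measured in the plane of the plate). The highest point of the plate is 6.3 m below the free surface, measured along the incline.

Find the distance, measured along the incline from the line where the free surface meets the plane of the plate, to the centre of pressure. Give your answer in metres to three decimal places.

y_p = 6.665 m

γ = ρg = 1000 × 9.81 = 9810 N/m³ = 9.81 kN/m³.
Let θ = 28.4° be the plate's angle to the horizontal; measure y along the incline from where the plane meets the free surface. Vertical depth h = y·sinθ with sinθ = 0.475624.
The centroid lies 4r/(3π) = 0.266107 m above the diameter, so r − 4r/(3π) = 0.627 − 0.266107 = 0.360893 m below the topmost point, so y_c = 6.3 + 0.360893 = 6.66089 m and h_c = 6.66089 × 0.475624 = 3.16808 m.
A = πr²/2 = π × 0.627²/2 = 0.617526 m².
Resultant F = γ·h_c·A = 9.81 × 3.16808 × 0.617526 = 19.192 kN.
I_c = (π/8 − 8/(9π))·r⁴ = 0.109757 × 0.627⁴ = 0.016963 m⁴.
Centre of pressure: y_p = y_c + I_c/(y_c·A) = 6.66089 + 0.016963/(6.66089 × 0.617526) = 6.66089 + 0.00412397 = 6.66501 m along the plane.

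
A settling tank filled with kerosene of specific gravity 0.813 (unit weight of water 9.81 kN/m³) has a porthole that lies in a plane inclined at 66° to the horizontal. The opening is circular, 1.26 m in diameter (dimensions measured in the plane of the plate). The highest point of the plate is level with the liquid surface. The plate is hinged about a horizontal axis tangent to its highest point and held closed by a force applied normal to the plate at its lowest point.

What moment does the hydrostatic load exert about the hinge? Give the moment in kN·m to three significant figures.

M ≈ 4.51 kN·m

γ = 0.813 × 9.81 = 7.97553 kN/m³.
Let θ = 66° be the plate's angle to the horizontal; measure y along the incline from where the plane meets the free surface. Vertical depth h = y·sinθ with sinθ = 0.913545.
The centroid is at the centre, 0.63 m below the top of the plate, so y_c = 0.63 m and h_c = 0.63 × 0.913545 = 0.575533 m.
A = π(0.63)² = 1.2469 m².
Resultant F = γ·h_c·A = 7.97553 × 0.575533 × 1.2469 = 5.7235 kN.
I_c = πr⁴/4 = π × 0.63⁴/4 = 0.123723 m⁴.
Centre of pressure: y_p = y_c + I_c/(y_c·A) = 0.63 + 0.123723/(0.63 × 1.2469) = 0.63 + 0.157499 = 0.787499 m along the plane.
The resultant acts 0.63 + 0.157499 = 0.787499 m (along the plate) below the hinge at the top edge, so the moment about the hinge is M = F × 0.787499 = 5.7235 × 0.787499 = 4.50725 kN·m.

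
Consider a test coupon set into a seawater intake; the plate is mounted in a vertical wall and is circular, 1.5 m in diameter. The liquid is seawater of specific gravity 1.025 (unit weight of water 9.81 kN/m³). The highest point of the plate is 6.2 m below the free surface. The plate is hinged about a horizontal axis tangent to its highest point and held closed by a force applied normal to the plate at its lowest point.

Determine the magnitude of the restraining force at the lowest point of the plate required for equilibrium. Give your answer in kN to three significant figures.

γ = 1.025 × 9.81 = 10.05525 kN/m³.
The centroid is at the centre, 0.75 m below the top of the plate, so the centroid depth is h_c = 6.2 + 0.75 = 6.95 m.
A = π(0.75)² = 1.76715 m².
Resultant F = γ·h_c·A = 10.05525 × 6.95 × 1.76715 = 123.495 kN.
I_c = πr⁴/4 = π × 0.75⁴/4 = 0.248505 m⁴.
Centre of pressure: y_p = y_c + I_c/(y_c·A) = 6.95 + 0.248505/(6.95 × 1.76715) = 6.95 + 0.0202338 = 6.97023 m along the plane.
The resultant acts 0.75 + 0.0202338 = 0.770234 m (along the plate) below the hinge at the top edge, so the moment about the hinge is M = F × 0.770234 = 123.495 × 0.770234 = 95.12 kN·m.
A normal force at the bottom, 1.5 m from the hinge, must supply this moment: P = 95.12/1.5 = 63.4133 kN.

P ≈ 63.4 kN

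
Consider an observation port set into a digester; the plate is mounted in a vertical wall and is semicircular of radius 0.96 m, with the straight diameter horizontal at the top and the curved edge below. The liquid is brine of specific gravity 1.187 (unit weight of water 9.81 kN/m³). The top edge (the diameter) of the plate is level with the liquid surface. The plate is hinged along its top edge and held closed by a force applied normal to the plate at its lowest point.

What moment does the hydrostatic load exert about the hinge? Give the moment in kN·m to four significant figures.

γ = 1.187 × 9.81 = 11.64447 kN/m³.
The centroid of a semicircle lies 4r/(3π) = 0.407437 m from the diameter, here below the top edge, so the centroid depth is h_c = 0.407437 m.
A = πr²/2 = π × 0.96²/2 = 1.44765 m².
Resultant F = γ·h_c·A = 11.64447 × 0.407437 × 1.44765 = 6.86821 kN.
I_c = (π/8 − 8/(9π))·r⁴ = 0.109757 × 0.96⁴ = 0.0932217 m⁴.
Centre of pressure: y_p = y_c + I_c/(y_c·A) = 0.407437 + 0.0932217/(0.407437 × 1.44765) = 0.407437 + 0.158049 = 0.565486 m along the plane.
The resultant acts 0.407437 + 0.158049 = 0.565486 m (along the plate) below the hinge at the top edge, so the moment about the hinge is M = F × 0.565486 = 6.86821 × 0.565486 = 3.88388 kN·m.

M ≈ 3.884 kN·m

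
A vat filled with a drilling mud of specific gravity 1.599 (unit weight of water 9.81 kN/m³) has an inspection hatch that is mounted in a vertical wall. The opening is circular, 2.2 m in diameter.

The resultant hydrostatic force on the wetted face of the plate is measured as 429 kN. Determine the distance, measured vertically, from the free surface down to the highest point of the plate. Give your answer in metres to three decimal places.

d_top ≈ 6.095 m

γ = 1.599 × 9.81 = 15.68619 kN/m³.
A = π(1.1)² = 3.80133 m².
From F = γ·h_c·A, the centroid depth is h_c = 429/(15.68619 × 3.80133) = 7.19456 m.
The centroid is at the centre, 1.1 m below the top of the plate, so the highest point sits at h_top = 7.19456 − 1.1 = 6.09456 m below the surface.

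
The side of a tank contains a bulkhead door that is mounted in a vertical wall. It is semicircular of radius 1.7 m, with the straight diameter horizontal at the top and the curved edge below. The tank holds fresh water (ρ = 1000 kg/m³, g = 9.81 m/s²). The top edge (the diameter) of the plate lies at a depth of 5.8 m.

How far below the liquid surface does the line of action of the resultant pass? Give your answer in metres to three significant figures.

h_p = 6.55 m

γ = ρg = 1000 × 9.81 = 9810 N/m³ = 9.81 kN/m³.
The centroid of a semicircle lies 4r/(3π) = 0.721502 m from the diameter, here below the top edge, so the centroid depth is h_c = 5.8 + 0.721502 = 6.5215 m.
A = πr²/2 = π × 1.7²/2 = 4.5396 m².
Resultant F = γ·h_c·A = 9.81 × 6.5215 × 4.5396 = 290.425 kN.
I_c = (π/8 − 8/(9π))·r⁴ = 0.109757 × 1.7⁴ = 0.916701 m⁴.
Centre of pressure: y_p = y_c + I_c/(y_c·A) = 6.5215 + 0.916701/(6.5215 × 4.5396) = 6.5215 + 0.0309644 = 6.55246 m along the plane.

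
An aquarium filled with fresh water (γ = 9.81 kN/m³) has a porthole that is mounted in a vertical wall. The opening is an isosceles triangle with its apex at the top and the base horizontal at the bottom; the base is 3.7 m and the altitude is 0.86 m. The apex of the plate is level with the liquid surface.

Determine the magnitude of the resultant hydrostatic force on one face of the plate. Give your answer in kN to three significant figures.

γ = 9.81 kN/m³.
With the apex up, the centroid sits 2h/3 = 2 × 0.86/3 = 0.573333 m below the apex, so the centroid depth is h_c = 0.573333 m.
A = ½ × 3.7 × 0.86 = 1.591 m².
Resultant F = γ·h_c·A = 9.81 × 0.573333 × 1.591 = 8.94842 kN.

F ≈ 8.95 kN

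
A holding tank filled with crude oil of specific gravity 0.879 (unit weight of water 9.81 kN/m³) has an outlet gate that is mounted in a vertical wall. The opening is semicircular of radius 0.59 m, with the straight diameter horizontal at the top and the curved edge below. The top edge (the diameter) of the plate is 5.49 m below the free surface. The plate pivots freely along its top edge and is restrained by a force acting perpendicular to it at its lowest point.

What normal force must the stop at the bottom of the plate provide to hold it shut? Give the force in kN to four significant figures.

γ = 0.879 × 9.81 = 8.62299 kN/m³.
The centroid of a semicircle lies 4r/(3π) = 0.250404 m from the diameter, here below the top edge, so the centroid depth is h_c = 5.49 + 0.250404 = 5.7404 m.
A = πr²/2 = π × 0.59²/2 = 0.546794 m².
Resultant F = γ·h_c·A = 8.62299 × 5.7404 × 0.546794 = 27.066 kN.
I_c = (π/8 − 8/(9π))·r⁴ = 0.109757 × 0.59⁴ = 0.0132997 m⁴.
Centre of pressure: y_p = y_c + I_c/(y_c·A) = 5.7404 + 0.0132997/(5.7404 × 0.546794) = 5.7404 + 0.00423717 = 5.74464 m along the plane.
The resultant acts 0.250404 + 0.00423717 = 0.254641 m (along the plate) below the hinge at the top edge, so the moment about the hinge is M = F × 0.254641 = 27.066 × 0.254641 = 6.89211 kN·m.
A normal force at the bottom, 0.59 m from the hinge, must supply this moment: P = 6.89211/0.59 = 11.6815 kN.

P ≈ 11.68 kN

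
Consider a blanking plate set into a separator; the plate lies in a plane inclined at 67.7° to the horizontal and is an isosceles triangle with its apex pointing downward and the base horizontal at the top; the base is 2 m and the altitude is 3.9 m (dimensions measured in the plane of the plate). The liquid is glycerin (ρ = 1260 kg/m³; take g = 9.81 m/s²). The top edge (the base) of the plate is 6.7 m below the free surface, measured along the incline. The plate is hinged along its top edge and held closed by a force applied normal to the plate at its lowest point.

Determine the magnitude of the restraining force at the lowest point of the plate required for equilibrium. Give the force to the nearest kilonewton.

P ≈ 129 kN

γ = ρg = 1260 × 9.81 / 1000 = 12.3606 kN/m³.
Let θ = 67.7° be the plate's angle to the horizontal; measure y along the incline from where the plane meets the free surface. Vertical depth h = y·sinθ with sinθ = 0.925210.
With the apex down, the centroid sits h/3 = 3.9/3 = 1.3 m below the base (the top edge), so y_c = 6.7 + 1.3 = 8 m and h_c = 8 × 0.925210 = 7.40168 m.
A = ½ × 2 × 3.9 = 3.9 m².
Resultant F = γ·h_c·A = 12.3606 × 7.40168 × 3.9 = 356.808 kN.
I_c = b·h³/36 = 2 × 3.9³/36 = 3.2955 m⁴.
Centre of pressure: y_p = y_c + I_c/(y_c·A) = 8 + 3.2955/(8 × 3.9) = 8 + 0.105625 = 8.10562 m along the plane.
The resultant acts 1.3 + 0.105625 = 1.40563 m (along the plate) below the hinge at the top edge, so the moment about the hinge is M = F × 1.40563 = 356.808 × 1.40563 = 501.54 kN·m.
A normal force at the bottom, 3.9 m from the hinge, must supply this moment: P = 501.54/3.9 = 128.6 kN.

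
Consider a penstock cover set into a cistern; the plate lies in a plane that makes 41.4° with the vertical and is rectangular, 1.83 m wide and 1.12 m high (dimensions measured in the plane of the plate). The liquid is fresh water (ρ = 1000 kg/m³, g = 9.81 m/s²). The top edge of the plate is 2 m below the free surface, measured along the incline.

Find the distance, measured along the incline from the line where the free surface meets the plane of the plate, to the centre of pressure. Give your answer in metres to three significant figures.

γ = ρg = 1000 × 9.81 = 9810 N/m³ = 9.81 kN/m³.
The plate makes 41.4° with the vertical, i.e. θ = 90° − 41.4° = 48.6° to the horizontal. Measuring y along the incline from the free-surface line, vertical depth h = y·sinθ with sinθ = 0.750111.
The centroid lies 1.12/2 = 0.56 m below the top edge, so y_c = 2 + 0.56 = 2.56 m and h_c = 2.56 × 0.750111 = 1.92028 m.
A = 1.83 × 1.12 = 2.0496 m².
Resultant F = γ·h_c·A = 9.81 × 1.92028 × 2.0496 = 38.6103 kN.
I_c = b·h³/12 = 1.83 × 1.12³/12 = 0.214252 m⁴.
Centre of pressure: y_p = y_c + I_c/(y_c·A) = 2.56 + 0.214252/(2.56 × 2.0496) = 2.56 + 0.0408334 = 2.60083 m along the plane.

y_p = 2.60 m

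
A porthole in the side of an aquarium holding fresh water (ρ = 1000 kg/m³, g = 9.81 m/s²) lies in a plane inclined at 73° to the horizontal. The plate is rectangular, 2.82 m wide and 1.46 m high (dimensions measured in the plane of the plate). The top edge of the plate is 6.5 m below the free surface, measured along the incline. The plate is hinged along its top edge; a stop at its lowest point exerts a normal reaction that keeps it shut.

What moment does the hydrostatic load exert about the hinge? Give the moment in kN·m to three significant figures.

γ = ρg = 1000 × 9.81 = 9810 N/m³ = 9.81 kN/m³.
Let θ = 73° be the plate's angle to the horizontal; measure y along the incline from where the plane meets the free surface. Vertical depth h = y·sinθ with sinθ = 0.956305.
The centroid lies 1.46/2 = 0.73 m below the top edge, so y_c = 6.5 + 0.73 = 7.23 m and h_c = 7.23 × 0.956305 = 6.91409 m.
A = 2.82 × 1.46 = 4.1172 m².
Resultant F = γ·h_c·A = 9.81 × 6.91409 × 4.1172 = 279.258 kN.
I_c = b·h³/12 = 2.82 × 1.46³/12 = 0.731352 m⁴.
Centre of pressure: y_p = y_c + I_c/(y_c·A) = 7.23 + 0.731352/(7.23 × 4.1172) = 7.23 + 0.0245689 = 7.25457 m along the plane.
The resultant acts 0.73 + 0.0245689 = 0.754569 m (along the plate) below the hinge at the top edge, so the moment about the hinge is M = F × 0.754569 = 279.258 × 0.754569 = 210.719 kN·m.

M ≈ 211 kN·m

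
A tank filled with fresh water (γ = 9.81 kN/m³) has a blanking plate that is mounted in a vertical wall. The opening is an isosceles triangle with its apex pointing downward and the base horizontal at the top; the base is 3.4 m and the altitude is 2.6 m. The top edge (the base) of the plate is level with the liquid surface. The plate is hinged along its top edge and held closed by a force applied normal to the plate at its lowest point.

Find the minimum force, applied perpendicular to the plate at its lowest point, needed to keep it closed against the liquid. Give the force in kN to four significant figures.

γ = 9.81 kN/m³.
With the apex down, the centroid sits h/3 = 2.6/3 = 0.866667 m below the base (the top edge), so the centroid depth is h_c = 0.866667 m.
A = ½ × 3.4 × 2.6 = 4.42 m².
Resultant F = γ·h_c·A = 9.81 × 0.866667 × 4.42 = 37.5789 kN.
I_c = b·h³/36 = 3.4 × 2.6³/36 = 1.65996 m⁴.
Centre of pressure: y_p = y_c + I_c/(y_c·A) = 0.866667 + 1.65996/(0.866667 × 4.42) = 0.866667 + 0.433334 = 1.3 m along the plane.
The resultant acts 0.866667 + 0.433334 = 1.3 m (along the plate) below the hinge at the top edge, so the moment about the hinge is M = F × 1.3 = 37.5789 × 1.3 = 48.8526 kN·m.
A normal force at the bottom, 2.6 m from the hinge, must supply this moment: P = 48.8526/2.6 = 18.7895 kN.

P ≈ 18.79 kN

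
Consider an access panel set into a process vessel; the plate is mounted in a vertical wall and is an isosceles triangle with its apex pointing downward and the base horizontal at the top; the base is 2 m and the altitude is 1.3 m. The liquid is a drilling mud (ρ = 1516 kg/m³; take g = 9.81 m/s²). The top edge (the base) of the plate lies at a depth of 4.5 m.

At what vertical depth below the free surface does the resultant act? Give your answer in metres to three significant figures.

γ = ρg = 1516 × 9.81 / 1000 = 14.87196 kN/m³.
With the apex down, the centroid sits h/3 = 1.3/3 = 0.433333 m below the base (the top edge), so the centroid depth is h_c = 4.5 + 0.433333 = 4.93333 m.
A = ½ × 2 × 1.3 = 1.3 m².
Resultant F = γ·h_c·A = 14.87196 × 4.93333 × 1.3 = 95.3788 kN.
I_c = b·h³/36 = 2 × 1.3³/36 = 0.122056 m⁴.
Centre of pressure: y_p = y_c + I_c/(y_c·A) = 4.93333 + 0.122056/(4.93333 × 1.3) = 4.93333 + 0.0190316 = 4.95236 m along the plane.

h_p = 4.95 m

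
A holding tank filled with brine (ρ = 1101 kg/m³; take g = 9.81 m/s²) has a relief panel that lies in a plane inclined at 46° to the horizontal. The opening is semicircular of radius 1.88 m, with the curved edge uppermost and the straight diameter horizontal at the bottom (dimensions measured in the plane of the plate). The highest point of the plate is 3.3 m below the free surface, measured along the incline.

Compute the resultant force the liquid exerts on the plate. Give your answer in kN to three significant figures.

F ≈ 189 kN

γ = ρg = 1101 × 9.81 / 1000 = 10.80081 kN/m³.
Let θ = 46° be the plate's angle to the horizontal; measure y along the incline from where the plane meets the free surface. Vertical depth h = y·sinθ with sinθ = 0.719340.
The centroid lies 4r/(3π) = 0.797897 m above the diameter, so r − 4r/(3π) = 1.88 − 0.797897 = 1.0821 m below the topmost point, so y_c = 3.3 + 1.0821 = 4.3821 m and h_c = 4.3821 × 0.719340 = 3.15222 m.
A = πr²/2 = π × 1.88²/2 = 5.55182 m².
Resultant F = γ·h_c·A = 10.80081 × 3.15222 × 5.55182 = 189.02 kN.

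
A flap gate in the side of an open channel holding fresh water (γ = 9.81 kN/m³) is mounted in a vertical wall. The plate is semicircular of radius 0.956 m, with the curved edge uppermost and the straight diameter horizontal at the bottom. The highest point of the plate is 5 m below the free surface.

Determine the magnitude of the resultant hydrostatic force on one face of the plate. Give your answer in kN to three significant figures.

F ≈ 78.2 kN

γ = 9.81 kN/m³.
The centroid lies 4r/(3π) = 0.405739 m above the diameter, so r − 4r/(3π) = 0.956 − 0.405739 = 0.550261 m below the topmost point, so the centroid depth is h_c = 5 + 0.550261 = 5.55026 m.
A = πr²/2 = π × 0.956²/2 = 1.43561 m².
Resultant F = γ·h_c·A = 9.81 × 5.55026 × 1.43561 = 78.1662 kN.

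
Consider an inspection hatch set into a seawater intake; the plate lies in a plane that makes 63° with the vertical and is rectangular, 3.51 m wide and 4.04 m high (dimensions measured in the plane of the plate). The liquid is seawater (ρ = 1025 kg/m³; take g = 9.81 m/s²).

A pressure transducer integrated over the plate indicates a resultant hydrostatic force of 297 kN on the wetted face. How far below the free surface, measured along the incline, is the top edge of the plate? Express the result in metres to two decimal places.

γ = ρg = 1025 × 9.81 / 1000 = 10.05525 kN/m³.
A = 3.51 × 4.04 = 14.1804 m².
From F = γ·h_c·A, the centroid depth is h_c = 297/(10.05525 × 14.1804) = 2.08293 m.
The plate makes 63° with the vertical, i.e. θ = 90° − 63° = 27° to the horizontal. Measuring y along the incline from the free-surface line, vertical depth h = y·sinθ with sinθ = 0.453990.
Along the incline, y_c = h_c/sinθ = 2.08293/0.453990 = 4.58805 m.
The centroid lies 4.04/2 = 2.02 m below the top edge, so the top edge sits at y_top = 4.58805 − 2.02 = 2.56805 m along the incline.

y_top ≈ 2.57 m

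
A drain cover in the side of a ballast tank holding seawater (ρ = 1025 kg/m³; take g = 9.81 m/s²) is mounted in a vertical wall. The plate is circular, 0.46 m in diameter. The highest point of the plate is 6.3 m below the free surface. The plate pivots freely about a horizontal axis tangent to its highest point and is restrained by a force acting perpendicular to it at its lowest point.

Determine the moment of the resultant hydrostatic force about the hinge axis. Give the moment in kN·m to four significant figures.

M ≈ 2.532 kN·m

γ = ρg = 1025 × 9.81 / 1000 = 10.05525 kN/m³.
The centroid is at the centre, 0.23 m below the top of the plate, so the centroid depth is h_c = 6.3 + 0.23 = 6.53 m.
A = π(0.23)² = 0.16619 m².
Resultant F = γ·h_c·A = 10.05525 × 6.53 × 0.16619 = 10.9122 kN.
I_c = πr⁴/4 = π × 0.23⁴/4 = 0.00219787 m⁴.
Centre of pressure: y_p = y_c + I_c/(y_c·A) = 6.53 + 0.00219787/(6.53 × 0.16619) = 6.53 + 0.00202527 = 6.53203 m along the plane.
The resultant acts 0.23 + 0.00202527 = 0.232025 m (along the plate) below the hinge at the top edge, so the moment about the hinge is M = F × 0.232025 = 10.9122 × 0.232025 = 2.5319 kN·m.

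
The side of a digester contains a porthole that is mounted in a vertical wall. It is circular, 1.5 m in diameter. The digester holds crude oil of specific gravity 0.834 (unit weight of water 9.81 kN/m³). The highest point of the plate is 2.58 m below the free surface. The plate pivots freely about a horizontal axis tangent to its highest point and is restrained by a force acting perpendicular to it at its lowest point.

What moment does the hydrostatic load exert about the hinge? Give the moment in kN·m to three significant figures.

M ≈ 38.1 kN·m

γ = 0.834 × 9.81 = 8.18154 kN/m³.
The centroid is at the centre, 0.75 m below the top of the plate, so the centroid depth is h_c = 2.58 + 0.75 = 3.33 m.
A = π(0.75)² = 1.76715 m².
Resultant F = γ·h_c·A = 8.18154 × 3.33 × 1.76715 = 48.1452 kN.
I_c = πr⁴/4 = π × 0.75⁴/4 = 0.248505 m⁴.
Centre of pressure: y_p = y_c + I_c/(y_c·A) = 3.33 + 0.248505/(3.33 × 1.76715) = 3.33 + 0.0422297 = 3.37223 m along the plane.
The resultant acts 0.75 + 0.0422297 = 0.79223 m (along the plate) below the hinge at the top edge, so the moment about the hinge is M = F × 0.79223 = 48.1452 × 0.79223 = 38.1421 kN·m.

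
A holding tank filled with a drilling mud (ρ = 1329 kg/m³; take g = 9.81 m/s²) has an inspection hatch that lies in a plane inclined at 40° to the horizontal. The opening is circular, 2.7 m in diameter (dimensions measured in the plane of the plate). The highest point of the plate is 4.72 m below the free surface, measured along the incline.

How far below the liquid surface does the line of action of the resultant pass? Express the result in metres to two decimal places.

γ = ρg = 1329 × 9.81 / 1000 = 13.03749 kN/m³.
Let θ = 40° be the plate's angle to the horizontal; measure y along the incline from where the plane meets the free surface. Vertical depth h = y·sinθ with sinθ = 0.642788.
The centroid is at the centre, 1.35 m below the top of the plate, so y_c = 4.72 + 1.35 = 6.07 m and h_c = 6.07 × 0.642788 = 3.90172 m.
A = π(1.35)² = 5.72555 m².
Resultant F = γ·h_c·A = 13.03749 × 3.90172 × 5.72555 = 291.251 kN.
I_c = πr⁴/4 = π × 1.35⁴/4 = 2.6087 m⁴.
Centre of pressure: y_p = y_c + I_c/(y_c·A) = 6.07 + 2.6087/(6.07 × 5.72555) = 6.07 + 0.0750617 = 6.14506 m along the plane.
Vertically, h_p = y_p·sinθ = 6.14506 × 0.642788 = 3.94997 m.

h_p = 3.95 m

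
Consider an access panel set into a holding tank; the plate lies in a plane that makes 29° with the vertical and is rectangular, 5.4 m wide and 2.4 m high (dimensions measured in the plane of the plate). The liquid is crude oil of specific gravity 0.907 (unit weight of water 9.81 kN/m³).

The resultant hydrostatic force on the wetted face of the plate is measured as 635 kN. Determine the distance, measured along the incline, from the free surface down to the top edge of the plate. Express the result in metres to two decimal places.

γ = 0.907 × 9.81 = 8.89767 kN/m³.
A = 5.4 × 2.4 = 12.96 m².
From F = γ·h_c·A, the centroid depth is h_c = 635/(8.89767 × 12.96) = 5.50671 m.
The plate makes 29° with the vertical, i.e. θ = 90° − 29° = 61° to the horizontal. Measuring y along the incline from the free-surface line, vertical depth h = y·sinθ with sinθ = 0.874620.
Along the incline, y_c = h_c/sinθ = 5.50671/0.874620 = 6.29612 m.
The centroid lies 2.4/2 = 1.2 m below the top edge, so the top edge sits at y_top = 6.29612 − 1.2 = 5.09612 m along the incline.

y_top ≈ 5.10 m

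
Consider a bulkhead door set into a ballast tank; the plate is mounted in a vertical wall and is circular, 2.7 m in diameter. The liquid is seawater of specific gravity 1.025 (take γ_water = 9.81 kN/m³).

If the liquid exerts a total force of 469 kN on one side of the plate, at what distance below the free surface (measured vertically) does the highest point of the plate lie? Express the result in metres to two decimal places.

d_top ≈ 6.80 m

γ = 1.025 × 9.81 = 10.05525 kN/m³.
A = π(1.35)² = 5.72555 m².
From F = γ·h_c·A, the centroid depth is h_c = 469/(10.05525 × 5.72555) = 8.14634 m.
The centroid is at the centre, 1.35 m below the top of the plate, so the highest point sits at h_top = 8.14634 − 1.35 = 6.79634 m below the surface.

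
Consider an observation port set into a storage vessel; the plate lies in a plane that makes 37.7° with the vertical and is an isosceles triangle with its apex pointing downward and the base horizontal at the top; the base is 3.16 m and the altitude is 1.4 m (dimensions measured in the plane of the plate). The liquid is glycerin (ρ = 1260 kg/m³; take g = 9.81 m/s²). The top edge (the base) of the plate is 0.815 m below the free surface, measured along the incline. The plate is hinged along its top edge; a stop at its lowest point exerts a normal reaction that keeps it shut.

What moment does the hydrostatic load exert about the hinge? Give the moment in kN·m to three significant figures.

γ = ρg = 1260 × 9.81 / 1000 = 12.3606 kN/m³.
The plate makes 37.7° with the vertical, i.e. θ = 90° − 37.7° = 52.3° to the horizontal. Measuring y along the incline from the free-surface line, vertical depth h = y·sinθ with sinθ = 0.791224.
With the apex down, the centroid sits h/3 = 1.4/3 = 0.466667 m below the base (the top edge), so y_c = 0.815 + 0.466667 = 1.28167 m and h_c = 1.28167 × 0.791224 = 1.01409 m.
A = ½ × 3.16 × 1.4 = 2.212 m².
Resultant F = γ·h_c·A = 12.3606 × 1.01409 × 2.212 = 27.7269 kN.
I_c = b·h³/36 = 3.16 × 1.4³/36 = 0.240862 m⁴.
Centre of pressure: y_p = y_c + I_c/(y_c·A) = 1.28167 + 0.240862/(1.28167 × 2.212) = 1.28167 + 0.0849585 = 1.36663 m along the plane.
The resultant acts 0.466667 + 0.0849585 = 0.551625 m (along the plate) below the hinge at the top edge, so the moment about the hinge is M = F × 0.551625 = 27.7269 × 0.551625 = 15.2949 kN·m.

M ≈ 15.3 kN·m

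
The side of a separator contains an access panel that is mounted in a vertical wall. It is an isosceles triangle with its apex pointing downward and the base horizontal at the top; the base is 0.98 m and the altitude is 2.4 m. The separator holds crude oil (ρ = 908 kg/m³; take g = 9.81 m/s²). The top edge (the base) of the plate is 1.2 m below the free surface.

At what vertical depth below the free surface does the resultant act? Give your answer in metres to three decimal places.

h_p = 2.160 m

γ = ρg = 908 × 9.81 / 1000 = 8.90748 kN/m³.
With the apex down, the centroid sits h/3 = 2.4/3 = 0.8 m below the base (the top edge), so the centroid depth is h_c = 1.2 + 0.8 = 2 m.
A = ½ × 0.98 × 2.4 = 1.176 m².
Resultant F = γ·h_c·A = 8.90748 × 2 × 1.176 = 20.9504 kN.
I_c = b·h³/36 = 0.98 × 2.4³/36 = 0.37632 m⁴.
Centre of pressure: y_p = y_c + I_c/(y_c·A) = 2 + 0.37632/(2 × 1.176) = 2 + 0.16 = 2.16 m along the plane.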